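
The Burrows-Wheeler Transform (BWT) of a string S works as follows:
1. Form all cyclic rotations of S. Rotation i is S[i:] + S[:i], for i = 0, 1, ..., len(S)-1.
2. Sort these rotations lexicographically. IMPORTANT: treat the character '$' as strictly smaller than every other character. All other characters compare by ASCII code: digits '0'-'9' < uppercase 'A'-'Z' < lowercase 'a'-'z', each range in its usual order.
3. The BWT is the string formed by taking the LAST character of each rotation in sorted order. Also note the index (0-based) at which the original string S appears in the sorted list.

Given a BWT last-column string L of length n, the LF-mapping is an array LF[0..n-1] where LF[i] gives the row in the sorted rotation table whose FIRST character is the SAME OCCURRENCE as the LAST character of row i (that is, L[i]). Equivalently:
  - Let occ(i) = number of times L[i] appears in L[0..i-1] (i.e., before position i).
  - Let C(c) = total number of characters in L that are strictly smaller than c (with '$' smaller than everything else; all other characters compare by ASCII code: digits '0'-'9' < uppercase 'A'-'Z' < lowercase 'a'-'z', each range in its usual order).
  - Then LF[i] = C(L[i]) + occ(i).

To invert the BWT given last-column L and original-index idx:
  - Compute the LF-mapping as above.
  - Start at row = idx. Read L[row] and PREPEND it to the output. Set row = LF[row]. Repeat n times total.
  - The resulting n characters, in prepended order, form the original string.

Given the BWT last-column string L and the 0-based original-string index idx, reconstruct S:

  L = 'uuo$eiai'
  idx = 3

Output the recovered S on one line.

LF mapping: 6 7 5 0 2 3 1 4
Walk LF starting at row 3, prepending L[row]:
  step 1: row=3, L[3]='$', prepend. Next row=LF[3]=0
  step 2: row=0, L[0]='u', prepend. Next row=LF[0]=6
  step 3: row=6, L[6]='a', prepend. Next row=LF[6]=1
  step 4: row=1, L[1]='u', prepend. Next row=LF[1]=7
  step 5: row=7, L[7]='i', prepend. Next row=LF[7]=4
  step 6: row=4, L[4]='e', prepend. Next row=LF[4]=2
  step 7: row=2, L[2]='o', prepend. Next row=LF[2]=5
  step 8: row=5, L[5]='i', prepend. Next row=LF[5]=3
Reversed output: ioeiuau$

Answer: ioeiuau$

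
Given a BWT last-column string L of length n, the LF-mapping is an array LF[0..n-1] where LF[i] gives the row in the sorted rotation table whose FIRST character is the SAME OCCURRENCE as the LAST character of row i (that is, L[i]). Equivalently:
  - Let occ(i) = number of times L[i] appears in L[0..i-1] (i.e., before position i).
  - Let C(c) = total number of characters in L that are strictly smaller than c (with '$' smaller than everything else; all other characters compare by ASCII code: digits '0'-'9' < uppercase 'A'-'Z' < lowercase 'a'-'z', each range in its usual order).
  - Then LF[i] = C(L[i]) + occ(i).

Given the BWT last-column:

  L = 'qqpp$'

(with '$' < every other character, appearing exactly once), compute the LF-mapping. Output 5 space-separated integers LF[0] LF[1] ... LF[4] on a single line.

Char counts: '$':1, 'p':2, 'q':2
C (first-col start): C('$')=0, C('p')=1, C('q')=3
L[0]='q': occ=0, LF[0]=C('q')+0=3+0=3
L[1]='q': occ=1, LF[1]=C('q')+1=3+1=4
L[2]='p': occ=0, LF[2]=C('p')+0=1+0=1
L[3]='p': occ=1, LF[3]=C('p')+1=1+1=2
L[4]='$': occ=0, LF[4]=C('$')+0=0+0=0

Answer: 3 4 1 2 0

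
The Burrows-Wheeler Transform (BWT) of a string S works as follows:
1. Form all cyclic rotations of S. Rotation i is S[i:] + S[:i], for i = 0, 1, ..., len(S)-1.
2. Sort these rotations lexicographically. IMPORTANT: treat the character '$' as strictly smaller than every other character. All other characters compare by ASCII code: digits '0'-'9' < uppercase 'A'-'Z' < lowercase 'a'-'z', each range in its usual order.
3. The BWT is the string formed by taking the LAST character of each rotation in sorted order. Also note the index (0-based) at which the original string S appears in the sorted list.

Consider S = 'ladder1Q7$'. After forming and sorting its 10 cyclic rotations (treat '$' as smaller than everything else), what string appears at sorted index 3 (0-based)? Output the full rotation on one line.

All 10 rotations (rotation i = S[i:]+S[:i]):
  rot[0] = ladder1Q7$
  rot[1] = adder1Q7$l
  rot[2] = dder1Q7$la
  rot[3] = der1Q7$lad
  rot[4] = er1Q7$ladd
  rot[5] = r1Q7$ladde
  rot[6] = 1Q7$ladder
  rot[7] = Q7$ladder1
  rot[8] = 7$ladder1Q
  rot[9] = $ladder1Q7
Sorted (with $ < everything):
  sorted[0] = $ladder1Q7
  sorted[1] = 1Q7$ladder
  sorted[2] = 7$ladder1Q
  sorted[3] = Q7$ladder1
  sorted[4] = adder1Q7$l
  sorted[5] = dder1Q7$la
  sorted[6] = der1Q7$lad
  sorted[7] = er1Q7$ladd
  sorted[8] = ladder1Q7$
  sorted[9] = r1Q7$ladde
sorted[3] = Q7$ladder1

Answer: Q7$ladder1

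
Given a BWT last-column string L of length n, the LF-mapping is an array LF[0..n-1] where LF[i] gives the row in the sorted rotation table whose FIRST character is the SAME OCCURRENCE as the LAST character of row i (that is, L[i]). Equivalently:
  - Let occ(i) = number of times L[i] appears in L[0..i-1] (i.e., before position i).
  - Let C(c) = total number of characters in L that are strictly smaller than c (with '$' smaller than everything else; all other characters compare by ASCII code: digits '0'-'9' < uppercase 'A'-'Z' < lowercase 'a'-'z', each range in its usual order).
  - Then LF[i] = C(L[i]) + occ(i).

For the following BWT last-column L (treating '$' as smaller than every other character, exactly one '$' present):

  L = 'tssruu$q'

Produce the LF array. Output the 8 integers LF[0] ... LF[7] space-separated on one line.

Answer: 5 3 4 2 6 7 0 1

Derivation:
Char counts: '$':1, 'q':1, 'r':1, 's':2, 't':1, 'u':2
C (first-col start): C('$')=0, C('q')=1, C('r')=2, C('s')=3, C('t')=5, C('u')=6
L[0]='t': occ=0, LF[0]=C('t')+0=5+0=5
L[1]='s': occ=0, LF[1]=C('s')+0=3+0=3
L[2]='s': occ=1, LF[2]=C('s')+1=3+1=4
L[3]='r': occ=0, LF[3]=C('r')+0=2+0=2
L[4]='u': occ=0, LF[4]=C('u')+0=6+0=6
L[5]='u': occ=1, LF[5]=C('u')+1=6+1=7
L[6]='$': occ=0, LF[6]=C('$')+0=0+0=0
L[7]='q': occ=0, LF[7]=C('q')+0=1+0=1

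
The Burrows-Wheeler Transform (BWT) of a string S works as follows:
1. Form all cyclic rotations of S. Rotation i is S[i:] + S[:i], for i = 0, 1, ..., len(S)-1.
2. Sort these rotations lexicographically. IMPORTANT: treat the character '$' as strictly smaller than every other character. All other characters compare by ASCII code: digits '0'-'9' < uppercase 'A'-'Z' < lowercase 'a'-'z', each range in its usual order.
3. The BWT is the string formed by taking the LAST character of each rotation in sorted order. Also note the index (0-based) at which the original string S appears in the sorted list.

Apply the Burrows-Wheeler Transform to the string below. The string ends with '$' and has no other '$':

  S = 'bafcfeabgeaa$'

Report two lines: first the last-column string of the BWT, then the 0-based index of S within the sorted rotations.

Answer: aaeeb$afgfacb
5

Derivation:
All 13 rotations (rotation i = S[i:]+S[:i]):
  rot[0] = bafcfeabgeaa$
  rot[1] = afcfeabgeaa$b
  rot[2] = fcfeabgeaa$ba
  rot[3] = cfeabgeaa$baf
  rot[4] = feabgeaa$bafc
  rot[5] = eabgeaa$bafcf
  rot[6] = abgeaa$bafcfe
  rot[7] = bgeaa$bafcfea
  rot[8] = geaa$bafcfeab
  rot[9] = eaa$bafcfeabg
  rot[10] = aa$bafcfeabge
  rot[11] = a$bafcfeabgea
  rot[12] = $bafcfeabgeaa
Sorted (with $ < everything):
  sorted[0] = $bafcfeabgeaa  (last char: 'a')
  sorted[1] = a$bafcfeabgea  (last char: 'a')
  sorted[2] = aa$bafcfeabge  (last char: 'e')
  sorted[3] = abgeaa$bafcfe  (last char: 'e')
  sorted[4] = afcfeabgeaa$b  (last char: 'b')
  sorted[5] = bafcfeabgeaa$  (last char: '$')
  sorted[6] = bgeaa$bafcfea  (last char: 'a')
  sorted[7] = cfeabgeaa$baf  (last char: 'f')
  sorted[8] = eaa$bafcfeabg  (last char: 'g')
  sorted[9] = eabgeaa$bafcf  (last char: 'f')
  sorted[10] = fcfeabgeaa$ba  (last char: 'a')
  sorted[11] = feabgeaa$bafc  (last char: 'c')
  sorted[12] = geaa$bafcfeab  (last char: 'b')
Last column: aaeeb$afgfacb
Original string S is at sorted index 5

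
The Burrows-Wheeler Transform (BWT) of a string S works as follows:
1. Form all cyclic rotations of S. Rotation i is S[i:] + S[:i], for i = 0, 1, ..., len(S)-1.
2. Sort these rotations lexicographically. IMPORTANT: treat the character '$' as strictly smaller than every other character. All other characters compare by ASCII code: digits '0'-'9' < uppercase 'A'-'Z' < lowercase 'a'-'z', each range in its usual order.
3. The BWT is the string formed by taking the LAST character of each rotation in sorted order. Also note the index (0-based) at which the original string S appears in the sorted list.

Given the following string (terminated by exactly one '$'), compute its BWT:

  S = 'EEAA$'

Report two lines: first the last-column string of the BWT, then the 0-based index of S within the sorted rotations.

All 5 rotations (rotation i = S[i:]+S[:i]):
  rot[0] = EEAA$
  rot[1] = EAA$E
  rot[2] = AA$EE
  rot[3] = A$EEA
  rot[4] = $EEAA
Sorted (with $ < everything):
  sorted[0] = $EEAA  (last char: 'A')
  sorted[1] = A$EEA  (last char: 'A')
  sorted[2] = AA$EE  (last char: 'E')
  sorted[3] = EAA$E  (last char: 'E')
  sorted[4] = EEAA$  (last char: '$')
Last column: AAEE$
Original string S is at sorted index 4

Answer: AAEE$
4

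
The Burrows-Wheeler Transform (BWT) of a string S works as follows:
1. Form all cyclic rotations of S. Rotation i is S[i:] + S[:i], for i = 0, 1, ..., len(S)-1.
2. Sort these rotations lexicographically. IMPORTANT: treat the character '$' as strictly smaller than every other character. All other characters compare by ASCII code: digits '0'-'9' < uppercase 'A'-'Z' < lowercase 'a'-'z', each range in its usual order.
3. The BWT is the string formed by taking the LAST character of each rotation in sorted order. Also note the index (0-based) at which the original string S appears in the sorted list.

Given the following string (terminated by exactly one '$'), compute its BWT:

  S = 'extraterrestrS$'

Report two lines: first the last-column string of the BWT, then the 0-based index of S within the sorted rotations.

All 15 rotations (rotation i = S[i:]+S[:i]):
  rot[0] = extraterrestrS$
  rot[1] = xtraterrestrS$e
  rot[2] = traterrestrS$ex
  rot[3] = raterrestrS$ext
  rot[4] = aterrestrS$extr
  rot[5] = terrestrS$extra
  rot[6] = errestrS$extrat
  rot[7] = rrestrS$extrate
  rot[8] = restrS$extrater
  rot[9] = estrS$extraterr
  rot[10] = strS$extraterre
  rot[11] = trS$extraterres
  rot[12] = rS$extraterrest
  rot[13] = S$extraterrestr
  rot[14] = $extraterrestrS
Sorted (with $ < everything):
  sorted[0] = $extraterrestrS  (last char: 'S')
  sorted[1] = S$extraterrestr  (last char: 'r')
  sorted[2] = aterrestrS$extr  (last char: 'r')
  sorted[3] = errestrS$extrat  (last char: 't')
  sorted[4] = estrS$extraterr  (last char: 'r')
  sorted[5] = extraterrestrS$  (last char: '$')
  sorted[6] = rS$extraterrest  (last char: 't')
  sorted[7] = raterrestrS$ext  (last char: 't')
  sorted[8] = restrS$extrater  (last char: 'r')
  sorted[9] = rrestrS$extrate  (last char: 'e')
  sorted[10] = strS$extraterre  (last char: 'e')
  sorted[11] = terrestrS$extra  (last char: 'a')
  sorted[12] = trS$extraterres  (last char: 's')
  sorted[13] = traterrestrS$ex  (last char: 'x')
  sorted[14] = xtraterrestrS$e  (last char: 'e')
Last column: Srrtr$ttreeasxe
Original string S is at sorted index 5

Answer: Srrtr$ttreeasxe
5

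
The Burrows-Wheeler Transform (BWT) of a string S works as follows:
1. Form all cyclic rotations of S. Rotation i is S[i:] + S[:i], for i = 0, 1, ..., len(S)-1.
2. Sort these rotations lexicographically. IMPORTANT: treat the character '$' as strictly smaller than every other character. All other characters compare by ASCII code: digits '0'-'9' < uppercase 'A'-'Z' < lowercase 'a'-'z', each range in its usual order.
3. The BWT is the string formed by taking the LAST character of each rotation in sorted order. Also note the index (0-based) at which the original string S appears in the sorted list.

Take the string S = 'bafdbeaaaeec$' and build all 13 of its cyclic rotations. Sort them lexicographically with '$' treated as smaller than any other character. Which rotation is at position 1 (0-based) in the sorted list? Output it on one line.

All 13 rotations (rotation i = S[i:]+S[:i]):
  rot[0] = bafdbeaaaeec$
  rot[1] = afdbeaaaeec$b
  rot[2] = fdbeaaaeec$ba
  rot[3] = dbeaaaeec$baf
  rot[4] = beaaaeec$bafd
  rot[5] = eaaaeec$bafdb
  rot[6] = aaaeec$bafdbe
  rot[7] = aaeec$bafdbea
  rot[8] = aeec$bafdbeaa
  rot[9] = eec$bafdbeaaa
  rot[10] = ec$bafdbeaaae
  rot[11] = c$bafdbeaaaee
  rot[12] = $bafdbeaaaeec
Sorted (with $ < everything):
  sorted[0] = $bafdbeaaaeec
  sorted[1] = aaaeec$bafdbe
  sorted[2] = aaeec$bafdbea
  sorted[3] = aeec$bafdbeaa
  sorted[4] = afdbeaaaeec$b
  sorted[5] = bafdbeaaaeec$
  sorted[6] = beaaaeec$bafd
  sorted[7] = c$bafdbeaaaee
  sorted[8] = dbeaaaeec$baf
  sorted[9] = eaaaeec$bafdb
  sorted[10] = ec$bafdbeaaae
  sorted[11] = eec$bafdbeaaa
  sorted[12] = fdbeaaaeec$ba
sorted[1] = aaaeec$bafdbe

Answer: aaaeec$bafdbe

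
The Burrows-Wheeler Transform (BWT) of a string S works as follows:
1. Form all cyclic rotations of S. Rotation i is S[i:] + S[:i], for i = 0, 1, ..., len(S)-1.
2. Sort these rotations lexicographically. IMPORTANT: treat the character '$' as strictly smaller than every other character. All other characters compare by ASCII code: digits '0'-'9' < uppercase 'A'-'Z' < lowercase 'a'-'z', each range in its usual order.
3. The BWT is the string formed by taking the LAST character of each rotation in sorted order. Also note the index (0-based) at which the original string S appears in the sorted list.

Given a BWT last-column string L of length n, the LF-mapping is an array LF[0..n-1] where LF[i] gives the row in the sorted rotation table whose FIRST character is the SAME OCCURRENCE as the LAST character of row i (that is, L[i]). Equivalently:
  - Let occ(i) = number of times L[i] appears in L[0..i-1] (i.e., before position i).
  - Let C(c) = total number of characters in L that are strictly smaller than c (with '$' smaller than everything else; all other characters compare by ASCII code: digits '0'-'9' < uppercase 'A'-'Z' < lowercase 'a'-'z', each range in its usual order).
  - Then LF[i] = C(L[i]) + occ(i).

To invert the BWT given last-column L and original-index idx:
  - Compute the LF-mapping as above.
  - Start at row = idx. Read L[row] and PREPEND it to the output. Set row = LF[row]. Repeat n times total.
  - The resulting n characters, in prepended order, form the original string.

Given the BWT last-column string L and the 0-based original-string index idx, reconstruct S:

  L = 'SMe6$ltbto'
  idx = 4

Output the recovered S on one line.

LF mapping: 3 2 5 1 0 6 8 4 9 7
Walk LF starting at row 4, prepending L[row]:
  step 1: row=4, L[4]='$', prepend. Next row=LF[4]=0
  step 2: row=0, L[0]='S', prepend. Next row=LF[0]=3
  step 3: row=3, L[3]='6', prepend. Next row=LF[3]=1
  step 4: row=1, L[1]='M', prepend. Next row=LF[1]=2
  step 5: row=2, L[2]='e', prepend. Next row=LF[2]=5
  step 6: row=5, L[5]='l', prepend. Next row=LF[5]=6
  step 7: row=6, L[6]='t', prepend. Next row=LF[6]=8
  step 8: row=8, L[8]='t', prepend. Next row=LF[8]=9
  step 9: row=9, L[9]='o', prepend. Next row=LF[9]=7
  step 10: row=7, L[7]='b', prepend. Next row=LF[7]=4
Reversed output: bottleM6S$

Answer: bottleM6S$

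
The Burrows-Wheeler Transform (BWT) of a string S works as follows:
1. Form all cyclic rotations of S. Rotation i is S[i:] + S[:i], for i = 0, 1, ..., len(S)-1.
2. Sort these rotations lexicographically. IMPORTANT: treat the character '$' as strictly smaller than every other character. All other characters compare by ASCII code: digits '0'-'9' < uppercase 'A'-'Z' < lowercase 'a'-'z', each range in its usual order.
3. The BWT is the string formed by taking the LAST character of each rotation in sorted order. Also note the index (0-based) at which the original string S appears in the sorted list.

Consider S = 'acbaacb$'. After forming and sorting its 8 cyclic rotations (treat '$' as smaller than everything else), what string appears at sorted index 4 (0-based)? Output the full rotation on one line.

Answer: b$acbaac

Derivation:
All 8 rotations (rotation i = S[i:]+S[:i]):
  rot[0] = acbaacb$
  rot[1] = cbaacb$a
  rot[2] = baacb$ac
  rot[3] = aacb$acb
  rot[4] = acb$acba
  rot[5] = cb$acbaa
  rot[6] = b$acbaac
  rot[7] = $acbaacb
Sorted (with $ < everything):
  sorted[0] = $acbaacb
  sorted[1] = aacb$acb
  sorted[2] = acb$acba
  sorted[3] = acbaacb$
  sorted[4] = b$acbaac
  sorted[5] = baacb$ac
  sorted[6] = cb$acbaa
  sorted[7] = cbaacb$a
sorted[4] = b$acbaac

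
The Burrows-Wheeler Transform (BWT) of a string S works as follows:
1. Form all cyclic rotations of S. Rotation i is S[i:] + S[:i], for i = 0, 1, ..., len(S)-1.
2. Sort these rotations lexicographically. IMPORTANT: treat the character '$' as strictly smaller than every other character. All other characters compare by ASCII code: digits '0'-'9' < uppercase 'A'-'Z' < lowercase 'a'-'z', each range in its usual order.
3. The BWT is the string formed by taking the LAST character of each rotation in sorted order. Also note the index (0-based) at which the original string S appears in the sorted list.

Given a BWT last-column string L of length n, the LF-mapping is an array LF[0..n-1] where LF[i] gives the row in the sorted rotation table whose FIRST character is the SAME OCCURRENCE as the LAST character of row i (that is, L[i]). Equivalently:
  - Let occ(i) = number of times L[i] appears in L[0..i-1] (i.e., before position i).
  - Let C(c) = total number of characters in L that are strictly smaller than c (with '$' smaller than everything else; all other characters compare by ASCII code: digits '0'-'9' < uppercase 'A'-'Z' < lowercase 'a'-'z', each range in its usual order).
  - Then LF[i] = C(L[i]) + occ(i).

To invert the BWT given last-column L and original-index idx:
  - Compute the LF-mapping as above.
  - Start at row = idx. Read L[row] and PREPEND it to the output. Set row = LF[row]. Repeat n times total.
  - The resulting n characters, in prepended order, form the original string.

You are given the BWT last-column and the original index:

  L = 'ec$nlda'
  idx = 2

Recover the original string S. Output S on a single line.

LF mapping: 4 2 0 6 5 3 1
Walk LF starting at row 2, prepending L[row]:
  step 1: row=2, L[2]='$', prepend. Next row=LF[2]=0
  step 2: row=0, L[0]='e', prepend. Next row=LF[0]=4
  step 3: row=4, L[4]='l', prepend. Next row=LF[4]=5
  step 4: row=5, L[5]='d', prepend. Next row=LF[5]=3
  step 5: row=3, L[3]='n', prepend. Next row=LF[3]=6
  step 6: row=6, L[6]='a', prepend. Next row=LF[6]=1
  step 7: row=1, L[1]='c', prepend. Next row=LF[1]=2
Reversed output: candle$

Answer: candle$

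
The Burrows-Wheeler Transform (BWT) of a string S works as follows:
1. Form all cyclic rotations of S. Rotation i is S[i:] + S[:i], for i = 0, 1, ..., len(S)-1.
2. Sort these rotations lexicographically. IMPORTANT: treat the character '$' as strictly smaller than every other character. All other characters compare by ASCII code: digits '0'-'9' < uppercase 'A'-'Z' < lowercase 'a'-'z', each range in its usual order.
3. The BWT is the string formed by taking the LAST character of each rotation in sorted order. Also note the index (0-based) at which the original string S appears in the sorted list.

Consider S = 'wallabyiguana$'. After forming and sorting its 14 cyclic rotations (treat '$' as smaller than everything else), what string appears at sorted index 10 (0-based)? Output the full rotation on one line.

All 14 rotations (rotation i = S[i:]+S[:i]):
  rot[0] = wallabyiguana$
  rot[1] = allabyiguana$w
  rot[2] = llabyiguana$wa
  rot[3] = labyiguana$wal
  rot[4] = abyiguana$wall
  rot[5] = byiguana$walla
  rot[6] = yiguana$wallab
  rot[7] = iguana$wallaby
  rot[8] = guana$wallabyi
  rot[9] = uana$wallabyig
  rot[10] = ana$wallabyigu
  rot[11] = na$wallabyigua
  rot[12] = a$wallabyiguan
  rot[13] = $wallabyiguana
Sorted (with $ < everything):
  sorted[0] = $wallabyiguana
  sorted[1] = a$wallabyiguan
  sorted[2] = abyiguana$wall
  sorted[3] = allabyiguana$w
  sorted[4] = ana$wallabyigu
  sorted[5] = byiguana$walla
  sorted[6] = guana$wallabyi
  sorted[7] = iguana$wallaby
  sorted[8] = labyiguana$wal
  sorted[9] = llabyiguana$wa
  sorted[10] = na$wallabyigua
  sorted[11] = uana$wallabyig
  sorted[12] = wallabyiguana$
  sorted[13] = yiguana$wallab
sorted[10] = na$wallabyigua

Answer: na$wallabyigua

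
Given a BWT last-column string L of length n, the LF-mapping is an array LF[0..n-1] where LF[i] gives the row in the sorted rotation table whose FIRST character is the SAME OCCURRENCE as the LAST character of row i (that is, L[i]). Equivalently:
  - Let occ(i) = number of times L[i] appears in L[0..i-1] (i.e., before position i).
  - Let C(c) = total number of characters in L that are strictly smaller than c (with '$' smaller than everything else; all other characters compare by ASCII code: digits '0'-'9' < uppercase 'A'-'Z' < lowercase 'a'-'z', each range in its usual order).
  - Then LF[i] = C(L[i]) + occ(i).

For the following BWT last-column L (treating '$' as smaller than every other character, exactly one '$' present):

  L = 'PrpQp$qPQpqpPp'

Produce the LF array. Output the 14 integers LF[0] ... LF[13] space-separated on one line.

Answer: 1 13 6 4 7 0 11 2 5 8 12 9 3 10

Derivation:
Char counts: '$':1, 'P':3, 'Q':2, 'p':5, 'q':2, 'r':1
C (first-col start): C('$')=0, C('P')=1, C('Q')=4, C('p')=6, C('q')=11, C('r')=13
L[0]='P': occ=0, LF[0]=C('P')+0=1+0=1
L[1]='r': occ=0, LF[1]=C('r')+0=13+0=13
L[2]='p': occ=0, LF[2]=C('p')+0=6+0=6
L[3]='Q': occ=0, LF[3]=C('Q')+0=4+0=4
L[4]='p': occ=1, LF[4]=C('p')+1=6+1=7
L[5]='$': occ=0, LF[5]=C('$')+0=0+0=0
L[6]='q': occ=0, LF[6]=C('q')+0=11+0=11
L[7]='P': occ=1, LF[7]=C('P')+1=1+1=2
L[8]='Q': occ=1, LF[8]=C('Q')+1=4+1=5
L[9]='p': occ=2, LF[9]=C('p')+2=6+2=8
L[10]='q': occ=1, LF[10]=C('q')+1=11+1=12
L[11]='p': occ=3, LF[11]=C('p')+3=6+3=9
L[12]='P': occ=2, LF[12]=C('P')+2=1+2=3
L[13]='p': occ=4, LF[13]=C('p')+4=6+4=10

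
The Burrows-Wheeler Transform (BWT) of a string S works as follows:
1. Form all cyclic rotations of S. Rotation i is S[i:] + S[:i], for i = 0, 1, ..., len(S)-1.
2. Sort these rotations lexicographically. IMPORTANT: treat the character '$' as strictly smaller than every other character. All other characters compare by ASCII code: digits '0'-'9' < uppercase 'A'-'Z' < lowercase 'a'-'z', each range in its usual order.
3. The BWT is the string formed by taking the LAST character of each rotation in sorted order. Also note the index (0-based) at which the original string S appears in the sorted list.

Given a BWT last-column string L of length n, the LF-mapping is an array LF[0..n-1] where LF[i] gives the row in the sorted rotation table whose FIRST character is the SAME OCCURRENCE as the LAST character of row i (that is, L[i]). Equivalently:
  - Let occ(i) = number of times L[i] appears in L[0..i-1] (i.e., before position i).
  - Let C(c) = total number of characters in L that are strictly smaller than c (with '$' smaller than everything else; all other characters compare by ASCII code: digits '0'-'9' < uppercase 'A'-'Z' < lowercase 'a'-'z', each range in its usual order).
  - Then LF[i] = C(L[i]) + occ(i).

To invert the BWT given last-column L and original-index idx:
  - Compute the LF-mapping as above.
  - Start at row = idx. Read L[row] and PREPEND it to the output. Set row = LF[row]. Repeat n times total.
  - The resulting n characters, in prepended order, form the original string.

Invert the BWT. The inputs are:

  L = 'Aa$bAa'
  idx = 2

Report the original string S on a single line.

LF mapping: 1 3 0 5 2 4
Walk LF starting at row 2, prepending L[row]:
  step 1: row=2, L[2]='$', prepend. Next row=LF[2]=0
  step 2: row=0, L[0]='A', prepend. Next row=LF[0]=1
  step 3: row=1, L[1]='a', prepend. Next row=LF[1]=3
  step 4: row=3, L[3]='b', prepend. Next row=LF[3]=5
  step 5: row=5, L[5]='a', prepend. Next row=LF[5]=4
  step 6: row=4, L[4]='A', prepend. Next row=LF[4]=2
Reversed output: AabaA$

Answer: AabaA$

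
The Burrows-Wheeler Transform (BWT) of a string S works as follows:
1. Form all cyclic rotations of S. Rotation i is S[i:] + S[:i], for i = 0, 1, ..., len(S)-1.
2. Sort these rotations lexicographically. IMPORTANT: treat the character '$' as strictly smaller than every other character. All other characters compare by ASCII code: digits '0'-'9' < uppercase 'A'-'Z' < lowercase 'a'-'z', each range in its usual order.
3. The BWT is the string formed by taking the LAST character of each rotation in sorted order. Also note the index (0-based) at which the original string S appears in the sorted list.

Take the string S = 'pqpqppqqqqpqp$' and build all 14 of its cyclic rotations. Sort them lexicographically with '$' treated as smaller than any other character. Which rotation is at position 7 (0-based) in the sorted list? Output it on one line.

Answer: qp$pqpqppqqqqp

Derivation:
All 14 rotations (rotation i = S[i:]+S[:i]):
  rot[0] = pqpqppqqqqpqp$
  rot[1] = qpqppqqqqpqp$p
  rot[2] = pqppqqqqpqp$pq
  rot[3] = qppqqqqpqp$pqp
  rot[4] = ppqqqqpqp$pqpq
  rot[5] = pqqqqpqp$pqpqp
  rot[6] = qqqqpqp$pqpqpp
  rot[7] = qqqpqp$pqpqppq
  rot[8] = qqpqp$pqpqppqq
  rot[9] = qpqp$pqpqppqqq
  rot[10] = pqp$pqpqppqqqq
  rot[11] = qp$pqpqppqqqqp
  rot[12] = p$pqpqppqqqqpq
  rot[13] = $pqpqppqqqqpqp
Sorted (with $ < everything):
  sorted[0] = $pqpqppqqqqpqp
  sorted[1] = p$pqpqppqqqqpq
  sorted[2] = ppqqqqpqp$pqpq
  sorted[3] = pqp$pqpqppqqqq
  sorted[4] = pqppqqqqpqp$pq
  sorted[5] = pqpqppqqqqpqp$
  sorted[6] = pqqqqpqp$pqpqp
  sorted[7] = qp$pqpqppqqqqp
  sorted[8] = qppqqqqpqp$pqp
  sorted[9] = qpqp$pqpqppqqq
  sorted[10] = qpqppqqqqpqp$p
  sorted[11] = qqpqp$pqpqppqq
  sorted[12] = qqqpqp$pqpqppq
  sorted[13] = qqqqpqp$pqpqpp
sorted[7] = qp$pqpqppqqqqp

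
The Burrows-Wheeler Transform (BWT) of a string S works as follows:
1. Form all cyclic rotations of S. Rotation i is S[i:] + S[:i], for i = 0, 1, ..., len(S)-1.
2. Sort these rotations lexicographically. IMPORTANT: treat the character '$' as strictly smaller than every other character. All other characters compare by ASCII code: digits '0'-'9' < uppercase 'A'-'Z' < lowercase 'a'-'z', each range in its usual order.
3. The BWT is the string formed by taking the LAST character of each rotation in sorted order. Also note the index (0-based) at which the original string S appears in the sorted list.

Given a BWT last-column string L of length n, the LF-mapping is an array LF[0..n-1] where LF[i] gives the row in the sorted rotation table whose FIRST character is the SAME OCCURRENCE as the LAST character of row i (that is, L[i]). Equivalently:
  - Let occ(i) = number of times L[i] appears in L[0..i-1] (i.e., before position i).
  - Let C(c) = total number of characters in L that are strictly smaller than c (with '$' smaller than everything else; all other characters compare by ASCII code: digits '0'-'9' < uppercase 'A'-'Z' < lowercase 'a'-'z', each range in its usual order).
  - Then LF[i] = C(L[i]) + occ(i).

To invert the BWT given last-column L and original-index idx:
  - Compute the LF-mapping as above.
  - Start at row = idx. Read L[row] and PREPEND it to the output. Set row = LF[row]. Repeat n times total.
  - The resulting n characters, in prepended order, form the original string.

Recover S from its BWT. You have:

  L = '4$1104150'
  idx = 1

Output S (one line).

Answer: 01105414$

Derivation:
LF mapping: 6 0 3 4 1 7 5 8 2
Walk LF starting at row 1, prepending L[row]:
  step 1: row=1, L[1]='$', prepend. Next row=LF[1]=0
  step 2: row=0, L[0]='4', prepend. Next row=LF[0]=6
  step 3: row=6, L[6]='1', prepend. Next row=LF[6]=5
  step 4: row=5, L[5]='4', prepend. Next row=LF[5]=7
  step 5: row=7, L[7]='5', prepend. Next row=LF[7]=8
  step 6: row=8, L[8]='0', prepend. Next row=LF[8]=2
  step 7: row=2, L[2]='1', prepend. Next row=LF[2]=3
  step 8: row=3, L[3]='1', prepend. Next row=LF[3]=4
  step 9: row=4, L[4]='0', prepend. Next row=LF[4]=1
Reversed output: 01105414$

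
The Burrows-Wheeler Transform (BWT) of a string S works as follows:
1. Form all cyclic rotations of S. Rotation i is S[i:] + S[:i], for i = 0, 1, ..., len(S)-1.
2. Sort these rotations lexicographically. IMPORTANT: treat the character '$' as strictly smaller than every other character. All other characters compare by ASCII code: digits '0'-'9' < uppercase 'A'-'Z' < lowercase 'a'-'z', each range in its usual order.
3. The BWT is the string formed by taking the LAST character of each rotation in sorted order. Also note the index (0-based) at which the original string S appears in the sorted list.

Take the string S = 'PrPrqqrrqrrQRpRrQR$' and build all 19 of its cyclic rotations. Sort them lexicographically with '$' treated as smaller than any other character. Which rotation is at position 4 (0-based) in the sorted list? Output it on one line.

All 19 rotations (rotation i = S[i:]+S[:i]):
  rot[0] = PrPrqqrrqrrQRpRrQR$
  rot[1] = rPrqqrrqrrQRpRrQR$P
  rot[2] = PrqqrrqrrQRpRrQR$Pr
  rot[3] = rqqrrqrrQRpRrQR$PrP
  rot[4] = qqrrqrrQRpRrQR$PrPr
  rot[5] = qrrqrrQRpRrQR$PrPrq
  rot[6] = rrqrrQRpRrQR$PrPrqq
  rot[7] = rqrrQRpRrQR$PrPrqqr
  rot[8] = qrrQRpRrQR$PrPrqqrr
  rot[9] = rrQRpRrQR$PrPrqqrrq
  rot[10] = rQRpRrQR$PrPrqqrrqr
  rot[11] = QRpRrQR$PrPrqqrrqrr
  rot[12] = RpRrQR$PrPrqqrrqrrQ
  rot[13] = pRrQR$PrPrqqrrqrrQR
  rot[14] = RrQR$PrPrqqrrqrrQRp
  rot[15] = rQR$PrPrqqrrqrrQRpR
  rot[16] = QR$PrPrqqrrqrrQRpRr
  rot[17] = R$PrPrqqrrqrrQRpRrQ
  rot[18] = $PrPrqqrrqrrQRpRrQR
Sorted (with $ < everything):
  sorted[0] = $PrPrqqrrqrrQRpRrQR
  sorted[1] = PrPrqqrrqrrQRpRrQR$
  sorted[2] = PrqqrrqrrQRpRrQR$Pr
  sorted[3] = QR$PrPrqqrrqrrQRpRr
  sorted[4] = QRpRrQR$PrPrqqrrqrr
  sorted[5] = R$PrPrqqrrqrrQRpRrQ
  sorted[6] = RpRrQR$PrPrqqrrqrrQ
  sorted[7] = RrQR$PrPrqqrrqrrQRp
  sorted[8] = pRrQR$PrPrqqrrqrrQR
  sorted[9] = qqrrqrrQRpRrQR$PrPr
  sorted[10] = qrrQRpRrQR$PrPrqqrr
  sorted[11] = qrrqrrQRpRrQR$PrPrq
  sorted[12] = rPrqqrrqrrQRpRrQR$P
  sorted[13] = rQR$PrPrqqrrqrrQRpR
  sorted[14] = rQRpRrQR$PrPrqqrrqr
  sorted[15] = rqqrrqrrQRpRrQR$PrP
  sorted[16] = rqrrQRpRrQR$PrPrqqr
  sorted[17] = rrQRpRrQR$PrPrqqrrq
  sorted[18] = rrqrrQRpRrQR$PrPrqq
sorted[4] = QRpRrQR$PrPrqqrrqrr

Answer: QRpRrQR$PrPrqqrrqrr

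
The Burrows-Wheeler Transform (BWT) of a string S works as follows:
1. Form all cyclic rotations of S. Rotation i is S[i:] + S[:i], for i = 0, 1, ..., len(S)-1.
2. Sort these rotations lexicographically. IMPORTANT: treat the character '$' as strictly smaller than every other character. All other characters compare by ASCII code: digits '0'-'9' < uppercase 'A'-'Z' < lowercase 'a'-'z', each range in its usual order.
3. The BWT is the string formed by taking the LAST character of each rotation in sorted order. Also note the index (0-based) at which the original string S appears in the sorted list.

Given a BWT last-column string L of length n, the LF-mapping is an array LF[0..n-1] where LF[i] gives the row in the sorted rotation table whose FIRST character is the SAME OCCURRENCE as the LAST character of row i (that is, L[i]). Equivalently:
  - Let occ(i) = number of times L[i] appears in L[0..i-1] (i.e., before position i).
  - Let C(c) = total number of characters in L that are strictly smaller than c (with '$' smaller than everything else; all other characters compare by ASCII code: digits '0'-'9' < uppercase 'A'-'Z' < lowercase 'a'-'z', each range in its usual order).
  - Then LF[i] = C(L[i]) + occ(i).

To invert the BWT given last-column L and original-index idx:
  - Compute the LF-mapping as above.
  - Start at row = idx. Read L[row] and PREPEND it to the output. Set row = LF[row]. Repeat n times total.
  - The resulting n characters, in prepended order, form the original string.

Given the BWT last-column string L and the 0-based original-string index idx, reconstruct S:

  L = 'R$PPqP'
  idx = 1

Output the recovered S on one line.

Answer: PPPqR$

Derivation:
LF mapping: 4 0 1 2 5 3
Walk LF starting at row 1, prepending L[row]:
  step 1: row=1, L[1]='$', prepend. Next row=LF[1]=0
  step 2: row=0, L[0]='R', prepend. Next row=LF[0]=4
  step 3: row=4, L[4]='q', prepend. Next row=LF[4]=5
  step 4: row=5, L[5]='P', prepend. Next row=LF[5]=3
  step 5: row=3, L[3]='P', prepend. Next row=LF[3]=2
  step 6: row=2, L[2]='P', prepend. Next row=LF[2]=1
Reversed output: PPPqR$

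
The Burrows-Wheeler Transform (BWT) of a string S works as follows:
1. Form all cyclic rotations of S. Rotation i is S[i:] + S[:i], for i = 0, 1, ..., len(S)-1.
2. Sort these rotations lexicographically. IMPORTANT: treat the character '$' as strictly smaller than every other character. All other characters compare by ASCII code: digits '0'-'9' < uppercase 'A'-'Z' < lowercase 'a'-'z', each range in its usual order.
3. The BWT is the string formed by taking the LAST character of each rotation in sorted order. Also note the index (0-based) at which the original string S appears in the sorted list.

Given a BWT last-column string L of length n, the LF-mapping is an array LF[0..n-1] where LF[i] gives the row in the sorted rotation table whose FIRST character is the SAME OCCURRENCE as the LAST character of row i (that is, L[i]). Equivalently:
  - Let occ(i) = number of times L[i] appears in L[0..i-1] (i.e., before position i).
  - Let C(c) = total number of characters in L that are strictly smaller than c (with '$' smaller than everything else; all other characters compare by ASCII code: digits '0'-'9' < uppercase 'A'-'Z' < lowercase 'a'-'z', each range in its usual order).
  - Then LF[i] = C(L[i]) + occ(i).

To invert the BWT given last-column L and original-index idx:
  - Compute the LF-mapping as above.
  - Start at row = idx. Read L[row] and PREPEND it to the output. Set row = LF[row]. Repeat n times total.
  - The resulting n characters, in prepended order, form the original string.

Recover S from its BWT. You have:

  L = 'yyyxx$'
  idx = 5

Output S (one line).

Answer: yxyxy$

Derivation:
LF mapping: 3 4 5 1 2 0
Walk LF starting at row 5, prepending L[row]:
  step 1: row=5, L[5]='$', prepend. Next row=LF[5]=0
  step 2: row=0, L[0]='y', prepend. Next row=LF[0]=3
  step 3: row=3, L[3]='x', prepend. Next row=LF[3]=1
  step 4: row=1, L[1]='y', prepend. Next row=LF[1]=4
  step 5: row=4, L[4]='x', prepend. Next row=LF[4]=2
  step 6: row=2, L[2]='y', prepend. Next row=LF[2]=5
Reversed output: yxyxy$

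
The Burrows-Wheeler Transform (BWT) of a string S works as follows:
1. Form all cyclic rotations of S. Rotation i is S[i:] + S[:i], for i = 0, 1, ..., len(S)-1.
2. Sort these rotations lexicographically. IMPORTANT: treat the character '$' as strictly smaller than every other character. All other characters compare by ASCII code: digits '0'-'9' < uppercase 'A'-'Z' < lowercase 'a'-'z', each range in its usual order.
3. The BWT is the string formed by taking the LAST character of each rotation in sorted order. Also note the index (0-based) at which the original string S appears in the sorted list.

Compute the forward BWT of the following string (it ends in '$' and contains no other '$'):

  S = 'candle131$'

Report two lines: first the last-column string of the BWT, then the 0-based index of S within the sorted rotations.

All 10 rotations (rotation i = S[i:]+S[:i]):
  rot[0] = candle131$
  rot[1] = andle131$c
  rot[2] = ndle131$ca
  rot[3] = dle131$can
  rot[4] = le131$cand
  rot[5] = e131$candl
  rot[6] = 131$candle
  rot[7] = 31$candle1
  rot[8] = 1$candle13
  rot[9] = $candle131
Sorted (with $ < everything):
  sorted[0] = $candle131  (last char: '1')
  sorted[1] = 1$candle13  (last char: '3')
  sorted[2] = 131$candle  (last char: 'e')
  sorted[3] = 31$candle1  (last char: '1')
  sorted[4] = andle131$c  (last char: 'c')
  sorted[5] = candle131$  (last char: '$')
  sorted[6] = dle131$can  (last char: 'n')
  sorted[7] = e131$candl  (last char: 'l')
  sorted[8] = le131$cand  (last char: 'd')
  sorted[9] = ndle131$ca  (last char: 'a')
Last column: 13e1c$nlda
Original string S is at sorted index 5

Answer: 13e1c$nlda
5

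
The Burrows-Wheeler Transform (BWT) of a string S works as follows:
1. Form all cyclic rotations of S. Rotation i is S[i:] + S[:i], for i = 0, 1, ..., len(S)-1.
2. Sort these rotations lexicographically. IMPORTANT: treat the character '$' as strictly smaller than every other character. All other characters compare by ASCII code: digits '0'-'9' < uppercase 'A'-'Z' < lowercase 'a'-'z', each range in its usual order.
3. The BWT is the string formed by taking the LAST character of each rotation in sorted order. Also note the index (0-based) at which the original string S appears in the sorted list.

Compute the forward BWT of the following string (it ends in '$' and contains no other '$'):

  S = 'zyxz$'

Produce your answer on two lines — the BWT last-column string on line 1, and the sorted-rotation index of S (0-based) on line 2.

Answer: zyzx$
4

Derivation:
All 5 rotations (rotation i = S[i:]+S[:i]):
  rot[0] = zyxz$
  rot[1] = yxz$z
  rot[2] = xz$zy
  rot[3] = z$zyx
  rot[4] = $zyxz
Sorted (with $ < everything):
  sorted[0] = $zyxz  (last char: 'z')
  sorted[1] = xz$zy  (last char: 'y')
  sorted[2] = yxz$z  (last char: 'z')
  sorted[3] = z$zyx  (last char: 'x')
  sorted[4] = zyxz$  (last char: '$')
Last column: zyzx$
Original string S is at sorted index 4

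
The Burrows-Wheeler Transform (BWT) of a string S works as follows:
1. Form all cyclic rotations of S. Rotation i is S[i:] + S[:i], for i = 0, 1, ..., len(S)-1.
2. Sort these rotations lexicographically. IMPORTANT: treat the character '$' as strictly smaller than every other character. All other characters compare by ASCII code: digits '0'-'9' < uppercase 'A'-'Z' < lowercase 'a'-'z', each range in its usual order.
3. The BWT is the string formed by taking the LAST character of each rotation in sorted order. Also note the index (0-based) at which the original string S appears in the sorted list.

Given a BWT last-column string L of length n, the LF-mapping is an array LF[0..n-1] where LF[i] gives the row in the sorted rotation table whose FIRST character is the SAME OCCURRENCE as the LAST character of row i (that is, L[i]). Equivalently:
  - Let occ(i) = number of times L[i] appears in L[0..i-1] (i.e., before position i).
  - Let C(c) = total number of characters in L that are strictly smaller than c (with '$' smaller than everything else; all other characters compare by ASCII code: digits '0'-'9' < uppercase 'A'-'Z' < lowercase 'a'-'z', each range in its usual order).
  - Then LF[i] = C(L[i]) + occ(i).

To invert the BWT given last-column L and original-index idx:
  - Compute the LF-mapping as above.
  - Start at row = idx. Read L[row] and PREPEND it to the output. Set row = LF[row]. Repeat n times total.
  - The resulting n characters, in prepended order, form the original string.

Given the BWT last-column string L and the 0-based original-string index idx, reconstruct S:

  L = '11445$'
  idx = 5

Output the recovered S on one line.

LF mapping: 1 2 3 4 5 0
Walk LF starting at row 5, prepending L[row]:
  step 1: row=5, L[5]='$', prepend. Next row=LF[5]=0
  step 2: row=0, L[0]='1', prepend. Next row=LF[0]=1
  step 3: row=1, L[1]='1', prepend. Next row=LF[1]=2
  step 4: row=2, L[2]='4', prepend. Next row=LF[2]=3
  step 5: row=3, L[3]='4', prepend. Next row=LF[3]=4
  step 6: row=4, L[4]='5', prepend. Next row=LF[4]=5
Reversed output: 54411$

Answer: 54411$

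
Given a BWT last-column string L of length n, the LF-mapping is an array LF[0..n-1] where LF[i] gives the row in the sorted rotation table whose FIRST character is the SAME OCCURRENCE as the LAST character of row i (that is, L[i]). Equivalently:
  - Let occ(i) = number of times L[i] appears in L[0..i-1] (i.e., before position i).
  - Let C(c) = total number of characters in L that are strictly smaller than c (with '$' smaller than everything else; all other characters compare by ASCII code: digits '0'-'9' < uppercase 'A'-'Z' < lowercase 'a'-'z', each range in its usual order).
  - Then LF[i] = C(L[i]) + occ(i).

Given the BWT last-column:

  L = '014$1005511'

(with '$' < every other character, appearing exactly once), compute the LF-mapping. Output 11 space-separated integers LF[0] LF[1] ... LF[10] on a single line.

Answer: 1 4 8 0 5 2 3 9 10 6 7

Derivation:
Char counts: '$':1, '0':3, '1':4, '4':1, '5':2
C (first-col start): C('$')=0, C('0')=1, C('1')=4, C('4')=8, C('5')=9
L[0]='0': occ=0, LF[0]=C('0')+0=1+0=1
L[1]='1': occ=0, LF[1]=C('1')+0=4+0=4
L[2]='4': occ=0, LF[2]=C('4')+0=8+0=8
L[3]='$': occ=0, LF[3]=C('$')+0=0+0=0
L[4]='1': occ=1, LF[4]=C('1')+1=4+1=5
L[5]='0': occ=1, LF[5]=C('0')+1=1+1=2
L[6]='0': occ=2, LF[6]=C('0')+2=1+2=3
L[7]='5': occ=0, LF[7]=C('5')+0=9+0=9
L[8]='5': occ=1, LF[8]=C('5')+1=9+1=10
L[9]='1': occ=2, LF[9]=C('1')+2=4+2=6
L[10]='1': occ=3, LF[10]=C('1')+3=4+3=7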